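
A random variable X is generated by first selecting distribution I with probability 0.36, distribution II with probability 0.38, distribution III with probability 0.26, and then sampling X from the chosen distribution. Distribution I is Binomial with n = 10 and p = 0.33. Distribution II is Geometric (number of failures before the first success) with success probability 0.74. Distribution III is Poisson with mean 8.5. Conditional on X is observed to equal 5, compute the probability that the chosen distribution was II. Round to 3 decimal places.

0.005

Likelihoods P(X=5 | ·): I: 0.133151; II: 0.000879222; III: 0.0752333.
Posterior ∝ prior × likelihood. Numerator for II: 0.38·0.000879222 = 0.000334104.
Normalizing constant: 0.36·0.133151 + 0.38·0.000879222 + 0.26·0.0752333 = 0.0678291.
P(II | observation) = 0.000334104 / 0.0678291 = 0.00492568.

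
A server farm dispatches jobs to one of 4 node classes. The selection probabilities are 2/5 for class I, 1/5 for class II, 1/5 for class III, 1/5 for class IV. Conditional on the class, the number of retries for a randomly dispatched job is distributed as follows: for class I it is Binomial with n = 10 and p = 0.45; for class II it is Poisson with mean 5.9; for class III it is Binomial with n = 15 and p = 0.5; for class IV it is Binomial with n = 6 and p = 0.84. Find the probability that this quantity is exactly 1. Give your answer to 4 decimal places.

Conditional on each class, P(X = 1): I: 0.0207241; II: 0.0161627; III: 0.000457764; IV: 0.000528482.
By total probability, P(X = 1) = 0.4·0.0207241 + 0.2·0.0161627 + 0.2·0.000457764 + 0.2·0.000528482 = 0.0117195.

0.0117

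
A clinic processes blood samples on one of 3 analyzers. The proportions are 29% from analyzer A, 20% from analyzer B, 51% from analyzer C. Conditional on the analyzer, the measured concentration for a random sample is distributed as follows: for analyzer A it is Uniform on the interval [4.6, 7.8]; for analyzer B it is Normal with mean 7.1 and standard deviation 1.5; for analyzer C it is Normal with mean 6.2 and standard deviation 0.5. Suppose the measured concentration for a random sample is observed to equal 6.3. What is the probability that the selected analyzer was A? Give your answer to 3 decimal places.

Likelihoods f(6.3 | ·): A: 0.3125; B: 0.230703; C: 0.782085.
Posterior ∝ prior × likelihood. Numerator for A: 0.29·0.3125 = 0.090625.
Normalizing constant: 0.29·0.3125 + 0.2·0.230703 + 0.51·0.782085 = 0.535629.
P(A | observation) = 0.090625 / 0.535629 = 0.169194.

0.169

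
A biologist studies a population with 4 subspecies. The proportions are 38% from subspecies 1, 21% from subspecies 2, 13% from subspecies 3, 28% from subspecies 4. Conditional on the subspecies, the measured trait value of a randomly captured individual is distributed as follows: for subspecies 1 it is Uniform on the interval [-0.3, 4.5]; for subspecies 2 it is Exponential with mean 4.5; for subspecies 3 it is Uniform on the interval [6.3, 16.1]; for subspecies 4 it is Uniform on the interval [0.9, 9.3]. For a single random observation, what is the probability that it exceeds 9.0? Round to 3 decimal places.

0.133

Conditional on each subspecies, P(X > 9.0): 1: 0; 2: 0.135335; 3: 0.72449; 4: 0.0357143.
By total probability, P(X > 9.0) = 0.38·0 + 0.21·0.135335 + 0.13·0.72449 + 0.28·0.0357143 = 0.132604.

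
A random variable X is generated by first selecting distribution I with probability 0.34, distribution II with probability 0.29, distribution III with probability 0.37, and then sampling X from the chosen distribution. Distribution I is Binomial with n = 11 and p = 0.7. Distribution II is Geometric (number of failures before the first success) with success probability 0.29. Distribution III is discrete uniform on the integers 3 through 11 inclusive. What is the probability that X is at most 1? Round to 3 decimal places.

0.144

Conditional on each component, P(X ≤ 1): I: 4.72392e-05; II: 0.4959; III: 0.
By total probability, P(X ≤ 1) = 0.34·4.72392e-05 + 0.29·0.4959 + 0.37·0 = 0.143827.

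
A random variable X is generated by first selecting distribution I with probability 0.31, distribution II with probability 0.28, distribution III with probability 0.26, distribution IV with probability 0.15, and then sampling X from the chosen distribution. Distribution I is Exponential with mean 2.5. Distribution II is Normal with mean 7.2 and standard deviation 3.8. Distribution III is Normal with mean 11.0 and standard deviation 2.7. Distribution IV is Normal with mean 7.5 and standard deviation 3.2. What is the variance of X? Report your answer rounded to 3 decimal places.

Per component, I: μ=2.5, E[X²]=12.5; II: μ=7.2, E[X²]=66.28; III: μ=11, E[X²]=128.29; IV: μ=7.5, E[X²]=66.49.
E[X] = 0.31·2.5 + 0.28·7.2 + 0.26·11 + 0.15·7.5 = 6.776.
E[X²] = 0.31·12.5 + 0.28·66.28 + 0.26·128.29 + 0.15·66.49 = 65.7623.
Var(X) = E[X²] − (E[X])² = 65.7623 − 45.9142 = 19.8481.

19.848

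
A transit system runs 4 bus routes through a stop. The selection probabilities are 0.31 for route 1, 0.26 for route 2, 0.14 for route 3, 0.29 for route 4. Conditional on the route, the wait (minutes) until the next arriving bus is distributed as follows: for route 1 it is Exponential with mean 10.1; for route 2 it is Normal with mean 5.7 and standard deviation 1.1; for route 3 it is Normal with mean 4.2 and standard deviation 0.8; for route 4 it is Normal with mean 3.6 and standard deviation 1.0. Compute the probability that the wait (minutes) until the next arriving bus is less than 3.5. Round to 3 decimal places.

Conditional on each route, P(X < 3.5): 1: 0.292866; 2: 0.0227501; 3: 0.190787; 4: 0.460172.
By total probability, P(X < 3.5) = 0.31·0.292866 + 0.26·0.0227501 + 0.14·0.190787 + 0.29·0.460172 = 0.256863.

0.257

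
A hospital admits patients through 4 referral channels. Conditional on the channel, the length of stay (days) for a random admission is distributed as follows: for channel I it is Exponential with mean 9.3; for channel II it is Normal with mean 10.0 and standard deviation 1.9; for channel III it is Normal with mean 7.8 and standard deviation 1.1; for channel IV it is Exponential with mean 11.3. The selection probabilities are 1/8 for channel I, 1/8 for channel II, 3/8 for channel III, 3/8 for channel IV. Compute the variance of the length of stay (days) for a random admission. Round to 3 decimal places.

Per component, I: μ=9.3, E[X²]=172.98; II: μ=10, E[X²]=103.61; III: μ=7.8, E[X²]=62.05; IV: μ=11.3, E[X²]=255.38.
E[X] = 0.125·9.3 + 0.125·10 + 0.375·7.8 + 0.375·11.3 = 9.575.
E[X²] = 0.125·172.98 + 0.125·103.61 + 0.375·62.05 + 0.375·255.38 = 153.61.
Var(X) = E[X²] − (E[X])² = 153.61 − 91.6806 = 61.9294.

61.929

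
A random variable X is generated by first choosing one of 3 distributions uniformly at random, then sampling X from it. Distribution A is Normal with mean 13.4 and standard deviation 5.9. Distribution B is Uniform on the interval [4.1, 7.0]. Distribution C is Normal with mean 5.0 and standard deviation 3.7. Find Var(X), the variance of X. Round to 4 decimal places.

31.1208

Per component, A: μ=13.4, E[X²]=214.37; B: μ=5.55, E[X²]=31.5033; C: μ=5, E[X²]=38.69.
E[X] = 0.333333·13.4 + 0.333333·5.55 + 0.333333·5 = 7.98333.
E[X²] = 0.333333·214.37 + 0.333333·31.5033 + 0.333333·38.69 = 94.8544.
Var(X) = E[X²] − (E[X])² = 94.8544 − 63.7336 = 31.1208.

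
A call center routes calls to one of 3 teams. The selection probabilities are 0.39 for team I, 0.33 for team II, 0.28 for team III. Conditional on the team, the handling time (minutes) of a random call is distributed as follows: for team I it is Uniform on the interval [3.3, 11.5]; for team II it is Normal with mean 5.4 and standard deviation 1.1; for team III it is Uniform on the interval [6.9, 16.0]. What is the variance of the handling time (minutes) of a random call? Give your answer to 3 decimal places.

Per component, I: μ=7.4, E[X²]=60.3633; II: μ=5.4, E[X²]=30.37; III: μ=11.45, E[X²]=138.003.
E[X] = 0.39·7.4 + 0.33·5.4 + 0.28·11.45 = 7.874.
E[X²] = 0.39·60.3633 + 0.33·30.37 + 0.28·138.003 = 72.2047.
Var(X) = E[X²] − (E[X])² = 72.2047 − 61.9999 = 10.2049.

10.205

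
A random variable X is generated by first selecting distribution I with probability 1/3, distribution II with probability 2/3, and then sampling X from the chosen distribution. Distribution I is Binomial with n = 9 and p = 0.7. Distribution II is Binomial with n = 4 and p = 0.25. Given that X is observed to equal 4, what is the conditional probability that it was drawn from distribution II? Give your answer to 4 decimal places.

Likelihoods P(X=4 | ·): I: 0.0735138; II: 0.00390625.
Posterior ∝ prior × likelihood. Numerator for II: 0.666667·0.00390625 = 0.00260417.
Normalizing constant: 0.333333·0.0735138 + 0.666667·0.00390625 = 0.0271088.
P(II | observation) = 0.00260417 / 0.0271088 = 0.0960636.

0.0961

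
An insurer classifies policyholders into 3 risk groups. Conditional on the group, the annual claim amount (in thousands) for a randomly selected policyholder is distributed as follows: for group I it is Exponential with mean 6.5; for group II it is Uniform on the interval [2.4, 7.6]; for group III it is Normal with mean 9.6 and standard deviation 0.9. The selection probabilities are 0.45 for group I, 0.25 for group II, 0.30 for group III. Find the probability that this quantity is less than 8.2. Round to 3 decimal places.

0.591

Conditional on each group, P(X < 8.2): I: 0.716782; II: 1; III: 0.0599069.
By total probability, P(X < 8.2) = 0.45·0.716782 + 0.25·1 + 0.3·0.0599069 = 0.590524.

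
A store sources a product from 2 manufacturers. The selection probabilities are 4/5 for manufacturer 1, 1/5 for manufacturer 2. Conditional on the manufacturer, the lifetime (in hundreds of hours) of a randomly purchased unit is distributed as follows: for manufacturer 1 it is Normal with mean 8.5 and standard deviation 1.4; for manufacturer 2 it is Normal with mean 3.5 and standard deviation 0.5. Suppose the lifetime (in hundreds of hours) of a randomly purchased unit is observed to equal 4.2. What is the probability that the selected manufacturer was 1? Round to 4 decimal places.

Likelihoods f(4.2 | ·): 1: 0.00254851; 2: 0.299455.
Posterior ∝ prior × likelihood. Numerator for 1: 0.8·0.00254851 = 0.00203881.
Normalizing constant: 0.8·0.00254851 + 0.2·0.299455 = 0.0619298.
P(1 | observation) = 0.00203881 / 0.0619298 = 0.0329212.

0.0329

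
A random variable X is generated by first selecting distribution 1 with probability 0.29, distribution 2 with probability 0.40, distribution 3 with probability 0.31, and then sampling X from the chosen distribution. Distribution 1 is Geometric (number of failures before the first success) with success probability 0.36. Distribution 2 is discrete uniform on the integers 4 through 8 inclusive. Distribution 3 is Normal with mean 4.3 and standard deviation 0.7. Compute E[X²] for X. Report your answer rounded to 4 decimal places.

23.4324

For each component E[X²] = Var + (mean)², giving 1: 8.09877; 2: 38; 3: 18.98.
Overall E[X²] = 0.29·8.09877 + 0.4·38 + 0.31·18.98 = 23.4324.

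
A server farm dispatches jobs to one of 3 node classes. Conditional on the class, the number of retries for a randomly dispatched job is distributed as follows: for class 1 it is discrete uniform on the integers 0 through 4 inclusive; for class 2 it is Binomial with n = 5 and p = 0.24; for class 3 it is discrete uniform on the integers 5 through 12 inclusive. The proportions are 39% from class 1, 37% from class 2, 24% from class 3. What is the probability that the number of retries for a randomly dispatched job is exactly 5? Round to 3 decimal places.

Conditional on each class, P(X = 5): 1: 0; 2: 0.000796262; 3: 0.125.
By total probability, P(X = 5) = 0.39·0 + 0.37·0.000796262 + 0.24·0.125 = 0.0302946.

0.030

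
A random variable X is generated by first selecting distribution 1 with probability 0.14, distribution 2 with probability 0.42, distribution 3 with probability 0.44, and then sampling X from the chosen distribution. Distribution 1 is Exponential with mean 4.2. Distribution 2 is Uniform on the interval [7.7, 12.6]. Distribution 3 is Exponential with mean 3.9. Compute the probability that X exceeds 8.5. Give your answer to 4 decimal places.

Conditional on each component, P(X > 8.5): 1: 0.132151; 2: 0.836735; 3: 0.1131.
By total probability, P(X > 8.5) = 0.14·0.132151 + 0.42·0.836735 + 0.44·0.1131 = 0.419694.

0.4197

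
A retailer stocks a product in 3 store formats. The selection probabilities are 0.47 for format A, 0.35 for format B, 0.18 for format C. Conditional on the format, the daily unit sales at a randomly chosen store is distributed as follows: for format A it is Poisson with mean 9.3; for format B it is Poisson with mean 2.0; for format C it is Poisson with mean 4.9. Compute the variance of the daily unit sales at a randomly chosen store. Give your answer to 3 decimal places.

16.887

Per component, A: μ=9.3, E[X²]=95.79; B: μ=2, E[X²]=6; C: μ=4.9, E[X²]=28.91.
E[X] = 0.47·9.3 + 0.35·2 + 0.18·4.9 = 5.953.
E[X²] = 0.47·95.79 + 0.35·6 + 0.18·28.91 = 52.3251.
Var(X) = E[X²] − (E[X])² = 52.3251 − 35.4382 = 16.8869.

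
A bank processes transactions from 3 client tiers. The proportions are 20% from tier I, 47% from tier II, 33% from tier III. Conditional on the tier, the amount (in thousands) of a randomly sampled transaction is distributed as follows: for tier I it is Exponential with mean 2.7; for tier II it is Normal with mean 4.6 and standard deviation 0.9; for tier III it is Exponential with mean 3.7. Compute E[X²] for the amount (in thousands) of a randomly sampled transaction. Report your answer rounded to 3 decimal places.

For each component E[X²] = Var + (mean)², giving I: 14.58; II: 21.97; III: 27.38.
Overall E[X²] = 0.2·14.58 + 0.47·21.97 + 0.33·27.38 = 22.2773.

22.277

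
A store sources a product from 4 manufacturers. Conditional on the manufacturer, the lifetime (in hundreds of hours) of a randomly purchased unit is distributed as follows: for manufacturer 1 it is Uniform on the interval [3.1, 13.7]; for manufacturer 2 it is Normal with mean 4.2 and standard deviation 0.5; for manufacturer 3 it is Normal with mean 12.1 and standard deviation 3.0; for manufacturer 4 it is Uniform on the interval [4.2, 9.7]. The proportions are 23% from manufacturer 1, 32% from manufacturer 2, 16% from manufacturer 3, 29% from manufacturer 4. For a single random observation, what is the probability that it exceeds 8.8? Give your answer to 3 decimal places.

Conditional on each manufacturer, P(X > 8.8): 1: 0.462264; 2: 0; 3: 0.864334; 4: 0.163636.
By total probability, P(X > 8.8) = 0.23·0.462264 + 0.32·0 + 0.16·0.864334 + 0.29·0.163636 = 0.292069.

0.292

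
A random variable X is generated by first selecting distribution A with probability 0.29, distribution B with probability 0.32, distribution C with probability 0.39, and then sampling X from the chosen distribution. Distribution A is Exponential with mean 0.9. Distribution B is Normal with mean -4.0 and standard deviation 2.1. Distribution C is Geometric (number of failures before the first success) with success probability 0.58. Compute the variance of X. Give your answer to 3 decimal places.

Per component, A: μ=0.9, E[X²]=1.62; B: μ=-4, E[X²]=20.41; C: μ=0.724138, E[X²]=1.77289.
E[X] = 0.29·0.9 + 0.32·-4 + 0.39·0.724138 = -0.736586.
E[X²] = 0.29·1.62 + 0.32·20.41 + 0.39·1.77289 = 7.69243.
Var(X) = E[X²] − (E[X])² = 7.69243 − 0.542559 = 7.14987.

7.150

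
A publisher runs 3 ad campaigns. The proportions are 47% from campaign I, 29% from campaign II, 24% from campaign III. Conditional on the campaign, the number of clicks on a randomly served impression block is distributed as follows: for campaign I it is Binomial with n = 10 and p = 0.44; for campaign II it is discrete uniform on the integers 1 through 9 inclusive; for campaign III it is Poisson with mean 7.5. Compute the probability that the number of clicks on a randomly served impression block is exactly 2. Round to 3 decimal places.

Conditional on each campaign, P(X = 2): I: 0.0842601; II: 0.111111; III: 0.0155555.
By total probability, P(X = 2) = 0.47·0.0842601 + 0.29·0.111111 + 0.24·0.0155555 = 0.0755578.

0.076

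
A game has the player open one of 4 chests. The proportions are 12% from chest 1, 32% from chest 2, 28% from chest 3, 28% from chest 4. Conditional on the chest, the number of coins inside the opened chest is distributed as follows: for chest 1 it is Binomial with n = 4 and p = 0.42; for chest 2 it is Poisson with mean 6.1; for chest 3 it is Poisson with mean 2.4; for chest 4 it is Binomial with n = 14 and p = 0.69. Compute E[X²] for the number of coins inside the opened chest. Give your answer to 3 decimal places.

For each component E[X²] = Var + (mean)², giving 1: 3.7968; 2: 43.31; 3: 8.16; 4: 96.3102.
Overall E[X²] = 0.12·3.7968 + 0.32·43.31 + 0.28·8.16 + 0.28·96.3102 = 43.5665.

43.566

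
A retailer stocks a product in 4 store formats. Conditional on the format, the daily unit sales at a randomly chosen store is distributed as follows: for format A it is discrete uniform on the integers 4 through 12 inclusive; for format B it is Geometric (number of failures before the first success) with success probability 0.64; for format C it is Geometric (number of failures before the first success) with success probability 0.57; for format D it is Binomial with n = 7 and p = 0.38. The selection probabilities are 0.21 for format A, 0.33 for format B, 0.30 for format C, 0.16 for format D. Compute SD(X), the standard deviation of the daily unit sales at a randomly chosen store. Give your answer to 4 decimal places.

3.2955

Per component, A: μ=8, E[X²]=70.6667; B: μ=0.5625, E[X²]=1.19531; C: μ=0.754386, E[X²]=1.89258; D: μ=2.66, E[X²]=8.7248.
E[X] = 0.21·8 + 0.33·0.5625 + 0.3·0.754386 + 0.16·2.66 = 2.51754.
E[X²] = 0.21·70.6667 + 0.33·1.19531 + 0.3·1.89258 + 0.16·8.7248 = 17.1982.
Var(X) = E[X²] − (E[X])² = 17.1982 − 6.33801 = 10.8602.
SD(X) = √10.8602 = 3.29548.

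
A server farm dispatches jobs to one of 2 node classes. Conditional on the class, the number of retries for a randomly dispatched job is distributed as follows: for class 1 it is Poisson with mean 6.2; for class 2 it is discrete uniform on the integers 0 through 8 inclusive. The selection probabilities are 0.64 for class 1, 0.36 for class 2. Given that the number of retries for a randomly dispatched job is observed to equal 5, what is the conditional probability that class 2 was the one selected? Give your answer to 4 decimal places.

0.2874

Likelihoods P(X=5 | ·): 1: 0.154936; 2: 0.111111.
Posterior ∝ prior × likelihood. Numerator for 2: 0.36·0.111111 = 0.04.
Normalizing constant: 0.64·0.154936 + 0.36·0.111111 = 0.139159.
P(2 | observation) = 0.04 / 0.139159 = 0.287441.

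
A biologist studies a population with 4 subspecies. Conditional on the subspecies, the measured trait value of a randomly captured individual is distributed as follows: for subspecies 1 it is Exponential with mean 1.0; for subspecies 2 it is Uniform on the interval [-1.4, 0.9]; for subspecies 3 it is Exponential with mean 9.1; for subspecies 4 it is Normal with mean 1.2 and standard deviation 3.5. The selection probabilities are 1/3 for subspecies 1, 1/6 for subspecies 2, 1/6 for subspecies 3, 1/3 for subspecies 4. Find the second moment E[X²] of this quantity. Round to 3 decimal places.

32.917

For each component E[X²] = Var + (mean)², giving 1: 2; 2: 0.503333; 3: 165.62; 4: 13.69.
Overall E[X²] = 0.333333·2 + 0.166667·0.503333 + 0.166667·165.62 + 0.333333·13.69 = 32.9172.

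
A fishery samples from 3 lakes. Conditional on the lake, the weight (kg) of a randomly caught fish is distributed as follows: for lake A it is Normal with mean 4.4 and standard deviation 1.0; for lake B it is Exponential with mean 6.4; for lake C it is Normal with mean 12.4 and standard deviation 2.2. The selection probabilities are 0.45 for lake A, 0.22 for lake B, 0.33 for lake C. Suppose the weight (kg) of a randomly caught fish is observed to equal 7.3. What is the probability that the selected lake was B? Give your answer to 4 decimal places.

0.6193

Likelihoods f(7.3 | ·): A: 0.00595253; B: 0.0499405; C: 0.0123465.
Posterior ∝ prior × likelihood. Numerator for B: 0.22·0.0499405 = 0.0109869.
Normalizing constant: 0.45·0.00595253 + 0.22·0.0499405 + 0.33·0.0123465 = 0.0177399.
P(B | observation) = 0.0109869 / 0.0177399 = 0.619333.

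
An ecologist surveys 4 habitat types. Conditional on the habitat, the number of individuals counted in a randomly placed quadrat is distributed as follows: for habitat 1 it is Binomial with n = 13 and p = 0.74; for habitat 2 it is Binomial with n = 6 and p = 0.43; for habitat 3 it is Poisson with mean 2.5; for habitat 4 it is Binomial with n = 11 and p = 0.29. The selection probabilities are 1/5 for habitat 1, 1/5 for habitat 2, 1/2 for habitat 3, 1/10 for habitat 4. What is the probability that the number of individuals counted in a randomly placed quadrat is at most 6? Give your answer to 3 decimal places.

Conditional on each habitat, P(X ≤ 6): 1: 0.02994; 2: 1; 3: 0.985813; 4: 0.982144.
By total probability, P(X ≤ 6) = 0.2·0.02994 + 0.2·1 + 0.5·0.985813 + 0.1·0.982144 = 0.797109.

0.797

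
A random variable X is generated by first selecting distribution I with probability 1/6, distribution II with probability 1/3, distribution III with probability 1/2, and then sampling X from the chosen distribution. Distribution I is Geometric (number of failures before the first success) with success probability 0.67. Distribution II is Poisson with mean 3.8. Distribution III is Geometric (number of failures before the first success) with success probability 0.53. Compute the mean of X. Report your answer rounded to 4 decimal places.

1.7922

Component means — I: 0.492537; II: 3.8; III: 0.886792.
E[X] = 0.166667·0.492537 + 0.333333·3.8 + 0.5·0.886792 = 1.79215.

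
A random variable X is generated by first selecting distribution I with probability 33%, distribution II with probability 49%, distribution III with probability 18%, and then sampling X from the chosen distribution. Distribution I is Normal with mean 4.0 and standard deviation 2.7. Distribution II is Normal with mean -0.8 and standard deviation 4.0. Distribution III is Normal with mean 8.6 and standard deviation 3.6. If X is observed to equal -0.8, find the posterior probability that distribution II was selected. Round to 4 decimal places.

0.8204

Likelihoods f(-0.8 | ·): I: 0.0304266; II: 0.0997356; III: 0.00366538.
Posterior ∝ prior × likelihood. Numerator for II: 0.49·0.0997356 = 0.0488704.
Normalizing constant: 0.33·0.0304266 + 0.49·0.0997356 + 0.18·0.00366538 = 0.059571.
P(II | observation) = 0.0488704 / 0.059571 = 0.820373.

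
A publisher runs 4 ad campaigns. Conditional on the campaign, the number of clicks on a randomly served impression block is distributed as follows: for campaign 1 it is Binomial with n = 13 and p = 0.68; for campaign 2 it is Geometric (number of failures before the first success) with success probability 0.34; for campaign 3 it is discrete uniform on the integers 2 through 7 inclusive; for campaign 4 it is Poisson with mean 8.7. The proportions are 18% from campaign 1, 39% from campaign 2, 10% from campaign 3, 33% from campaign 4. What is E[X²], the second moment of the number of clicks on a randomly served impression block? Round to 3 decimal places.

For each component E[X²] = Var + (mean)², giving 1: 80.9744; 2: 9.47751; 3: 23.1667; 4: 84.39.
Overall E[X²] = 0.18·80.9744 + 0.39·9.47751 + 0.1·23.1667 + 0.33·84.39 = 48.437.

48.437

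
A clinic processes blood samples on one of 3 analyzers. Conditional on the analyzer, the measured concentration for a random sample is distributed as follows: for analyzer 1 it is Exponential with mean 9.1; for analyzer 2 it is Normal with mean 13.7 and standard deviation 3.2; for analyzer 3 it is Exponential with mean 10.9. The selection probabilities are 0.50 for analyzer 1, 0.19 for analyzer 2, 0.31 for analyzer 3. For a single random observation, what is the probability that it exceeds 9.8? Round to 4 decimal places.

0.4653

Conditional on each analyzer, P(X > 9.8): 1: 0.340642; 2: 0.88853; 3: 0.406943.
By total probability, P(X > 9.8) = 0.5·0.340642 + 0.19·0.88853 + 0.31·0.406943 = 0.465294.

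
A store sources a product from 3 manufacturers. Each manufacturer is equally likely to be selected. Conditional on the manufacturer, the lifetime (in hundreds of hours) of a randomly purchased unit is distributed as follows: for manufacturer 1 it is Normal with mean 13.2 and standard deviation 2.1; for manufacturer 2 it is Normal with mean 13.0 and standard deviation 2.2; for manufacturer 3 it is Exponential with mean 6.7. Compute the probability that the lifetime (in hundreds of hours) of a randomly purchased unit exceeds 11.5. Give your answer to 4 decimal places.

0.5743

Conditional on each manufacturer, P(X > 11.5): 1: 0.790893; 2: 0.752323; 3: 0.179709.
By total probability, P(X > 11.5) = 0.333333·0.790893 + 0.333333·0.752323 + 0.333333·0.179709 = 0.574308.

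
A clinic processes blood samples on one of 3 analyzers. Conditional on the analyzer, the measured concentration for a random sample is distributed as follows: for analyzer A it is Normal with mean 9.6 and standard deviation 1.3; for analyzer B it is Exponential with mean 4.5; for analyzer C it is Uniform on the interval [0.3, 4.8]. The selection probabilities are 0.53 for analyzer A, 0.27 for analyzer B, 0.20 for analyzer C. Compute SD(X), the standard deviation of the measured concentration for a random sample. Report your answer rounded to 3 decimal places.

Per component, A: μ=9.6, E[X²]=93.85; B: μ=4.5, E[X²]=40.5; C: μ=2.55, E[X²]=8.19.
E[X] = 0.53·9.6 + 0.27·4.5 + 0.2·2.55 = 6.813.
E[X²] = 0.53·93.85 + 0.27·40.5 + 0.2·8.19 = 62.3135.
Var(X) = E[X²] − (E[X])² = 62.3135 − 46.417 = 15.8965.
SD(X) = √15.8965 = 3.98705.

3.987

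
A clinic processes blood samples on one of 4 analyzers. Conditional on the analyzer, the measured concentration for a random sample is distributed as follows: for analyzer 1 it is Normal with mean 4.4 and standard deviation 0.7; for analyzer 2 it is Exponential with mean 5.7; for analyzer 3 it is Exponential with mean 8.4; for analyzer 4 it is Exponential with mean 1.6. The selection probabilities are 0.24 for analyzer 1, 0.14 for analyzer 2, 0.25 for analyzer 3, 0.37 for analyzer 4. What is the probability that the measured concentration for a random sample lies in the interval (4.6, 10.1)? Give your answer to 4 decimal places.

Conditional on each analyzer, P(4.6 < X < 10.1): 1: 0.387548; 2: 0.276182; 3: 0.277847; 4: 0.0546026.
By total probability, P(4.6 < X < 10.1) = 0.24·0.387548 + 0.14·0.276182 + 0.25·0.277847 + 0.37·0.0546026 = 0.221342.

0.2213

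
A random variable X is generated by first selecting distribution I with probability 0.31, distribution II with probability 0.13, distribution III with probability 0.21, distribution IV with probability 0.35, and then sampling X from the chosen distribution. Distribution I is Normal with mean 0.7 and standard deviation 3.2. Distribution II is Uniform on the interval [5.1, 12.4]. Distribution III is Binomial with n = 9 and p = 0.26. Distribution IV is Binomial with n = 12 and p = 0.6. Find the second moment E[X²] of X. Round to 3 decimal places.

For each component E[X²] = Var + (mean)², giving I: 10.73; II: 81.0033; III: 7.2072; IV: 54.72.
Overall E[X²] = 0.31·10.73 + 0.13·81.0033 + 0.21·7.2072 + 0.35·54.72 = 34.5222.

34.522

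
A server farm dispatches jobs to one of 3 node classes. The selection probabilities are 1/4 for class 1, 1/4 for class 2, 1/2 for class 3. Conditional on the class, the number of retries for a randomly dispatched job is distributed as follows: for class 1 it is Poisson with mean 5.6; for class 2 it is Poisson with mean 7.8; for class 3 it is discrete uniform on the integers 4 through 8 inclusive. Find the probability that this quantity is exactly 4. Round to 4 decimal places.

Conditional on each class, P(X = 4): 1: 0.151528; 2: 0.0631932; 3: 0.2.
By total probability, P(X = 4) = 0.25·0.151528 + 0.25·0.0631932 + 0.5·0.2 = 0.15368.

0.1537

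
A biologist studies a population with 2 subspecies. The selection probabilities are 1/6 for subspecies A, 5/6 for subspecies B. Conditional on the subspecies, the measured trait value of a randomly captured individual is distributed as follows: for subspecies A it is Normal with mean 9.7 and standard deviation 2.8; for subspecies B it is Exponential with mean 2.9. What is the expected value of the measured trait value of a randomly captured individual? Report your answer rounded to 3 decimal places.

Component means — A: 9.7; B: 2.9.
E[X] = 0.166667·9.7 + 0.833333·2.9 = 4.03333.

4.033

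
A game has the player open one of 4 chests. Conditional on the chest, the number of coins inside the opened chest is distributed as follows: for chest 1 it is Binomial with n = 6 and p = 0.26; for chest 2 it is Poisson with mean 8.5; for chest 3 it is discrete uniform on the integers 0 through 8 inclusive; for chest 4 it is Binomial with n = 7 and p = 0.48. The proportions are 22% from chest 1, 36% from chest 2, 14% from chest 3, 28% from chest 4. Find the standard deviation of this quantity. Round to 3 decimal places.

Per component, 1: μ=1.56, E[X²]=3.588; 2: μ=8.5, E[X²]=80.75; 3: μ=4, E[X²]=22.6667; 4: μ=3.36, E[X²]=13.0368.
E[X] = 0.22·1.56 + 0.36·8.5 + 0.14·4 + 0.28·3.36 = 4.904.
E[X²] = 0.22·3.588 + 0.36·80.75 + 0.14·22.6667 + 0.28·13.0368 = 36.683.
Var(X) = E[X²] − (E[X])² = 36.683 − 24.0492 = 12.6338.
SD(X) = √12.6338 = 3.5544.

3.554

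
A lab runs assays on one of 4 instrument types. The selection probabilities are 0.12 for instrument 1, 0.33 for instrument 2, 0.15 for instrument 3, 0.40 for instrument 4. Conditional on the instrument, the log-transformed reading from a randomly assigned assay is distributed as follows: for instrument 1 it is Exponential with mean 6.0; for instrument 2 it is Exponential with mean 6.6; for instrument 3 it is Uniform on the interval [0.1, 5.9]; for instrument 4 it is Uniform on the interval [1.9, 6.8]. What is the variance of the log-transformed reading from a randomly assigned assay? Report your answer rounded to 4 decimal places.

21.6417

Per component, 1: μ=6, E[X²]=72; 2: μ=6.6, E[X²]=87.12; 3: μ=3, E[X²]=11.8033; 4: μ=4.35, E[X²]=20.9233.
E[X] = 0.12·6 + 0.33·6.6 + 0.15·3 + 0.4·4.35 = 5.088.
E[X²] = 0.12·72 + 0.33·87.12 + 0.15·11.8033 + 0.4·20.9233 = 47.5294.
Var(X) = E[X²] − (E[X])² = 47.5294 − 25.8877 = 21.6417.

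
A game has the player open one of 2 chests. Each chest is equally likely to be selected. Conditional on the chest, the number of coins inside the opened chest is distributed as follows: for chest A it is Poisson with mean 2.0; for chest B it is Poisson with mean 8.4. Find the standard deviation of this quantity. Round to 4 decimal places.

Per component, A: μ=2, E[X²]=6; B: μ=8.4, E[X²]=78.96.
E[X] = 0.5·2 + 0.5·8.4 = 5.2.
E[X²] = 0.5·6 + 0.5·78.96 = 42.48.
Var(X) = E[X²] − (E[X])² = 42.48 − 27.04 = 15.44.
SD(X) = √15.44 = 3.92938.

3.9294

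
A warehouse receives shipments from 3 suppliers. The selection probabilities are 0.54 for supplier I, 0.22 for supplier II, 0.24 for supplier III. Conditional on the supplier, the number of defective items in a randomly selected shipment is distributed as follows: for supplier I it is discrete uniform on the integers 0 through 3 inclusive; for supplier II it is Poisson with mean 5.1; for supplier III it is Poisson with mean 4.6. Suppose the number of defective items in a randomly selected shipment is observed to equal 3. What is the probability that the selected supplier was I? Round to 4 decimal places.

0.6624

Likelihoods P(X=3 | ·): I: 0.25; II: 0.13479; III: 0.163068.
Posterior ∝ prior × likelihood. Numerator for I: 0.54·0.25 = 0.135.
Normalizing constant: 0.54·0.25 + 0.22·0.13479 + 0.24·0.163068 = 0.20379.
P(I | observation) = 0.135 / 0.20379 = 0.662447.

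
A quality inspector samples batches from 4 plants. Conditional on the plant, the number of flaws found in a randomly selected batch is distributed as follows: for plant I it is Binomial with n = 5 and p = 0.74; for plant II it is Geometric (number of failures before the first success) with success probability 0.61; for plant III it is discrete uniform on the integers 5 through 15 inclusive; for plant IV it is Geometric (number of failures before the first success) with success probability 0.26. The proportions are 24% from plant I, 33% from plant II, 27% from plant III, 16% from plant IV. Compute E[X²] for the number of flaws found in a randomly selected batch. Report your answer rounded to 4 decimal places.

36.7448

For each component E[X²] = Var + (mean)², giving I: 14.652; II: 1.45687; III: 110; IV: 19.0473.
Overall E[X²] = 0.24·14.652 + 0.33·1.45687 + 0.27·110 + 0.16·19.0473 = 36.7448.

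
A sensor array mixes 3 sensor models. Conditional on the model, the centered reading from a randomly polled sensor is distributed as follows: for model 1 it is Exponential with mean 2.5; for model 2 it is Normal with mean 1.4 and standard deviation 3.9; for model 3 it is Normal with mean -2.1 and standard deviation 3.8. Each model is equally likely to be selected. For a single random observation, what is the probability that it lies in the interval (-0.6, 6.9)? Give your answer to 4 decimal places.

0.6303

Conditional on each model, P(-0.6 < X < 6.9): 1: 0.936708; 2: 0.61673; 3: 0.337586.
By total probability, P(-0.6 < X < 6.9) = 0.333333·0.936708 + 0.333333·0.61673 + 0.333333·0.337586 = 0.630341.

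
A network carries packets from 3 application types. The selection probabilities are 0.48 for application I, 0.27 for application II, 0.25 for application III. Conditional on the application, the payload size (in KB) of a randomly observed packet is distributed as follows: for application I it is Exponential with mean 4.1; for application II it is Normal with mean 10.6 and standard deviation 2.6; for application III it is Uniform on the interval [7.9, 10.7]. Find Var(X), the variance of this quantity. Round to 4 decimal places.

Per component, I: μ=4.1, E[X²]=33.62; II: μ=10.6, E[X²]=119.12; III: μ=9.3, E[X²]=87.1433.
E[X] = 0.48·4.1 + 0.27·10.6 + 0.25·9.3 = 7.155.
E[X²] = 0.48·33.62 + 0.27·119.12 + 0.25·87.1433 = 70.0858.
Var(X) = E[X²] − (E[X])² = 70.0858 − 51.194 = 18.8918.

18.8918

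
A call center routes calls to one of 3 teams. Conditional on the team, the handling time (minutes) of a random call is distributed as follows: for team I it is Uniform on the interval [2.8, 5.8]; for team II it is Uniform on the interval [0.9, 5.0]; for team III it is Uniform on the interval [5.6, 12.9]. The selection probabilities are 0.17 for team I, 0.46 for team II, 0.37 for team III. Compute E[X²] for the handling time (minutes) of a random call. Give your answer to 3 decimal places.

For each component E[X²] = Var + (mean)², giving I: 19.24; II: 10.1033; III: 90.0033.
Overall E[X²] = 0.17·19.24 + 0.46·10.1033 + 0.37·90.0033 = 41.2196.

41.220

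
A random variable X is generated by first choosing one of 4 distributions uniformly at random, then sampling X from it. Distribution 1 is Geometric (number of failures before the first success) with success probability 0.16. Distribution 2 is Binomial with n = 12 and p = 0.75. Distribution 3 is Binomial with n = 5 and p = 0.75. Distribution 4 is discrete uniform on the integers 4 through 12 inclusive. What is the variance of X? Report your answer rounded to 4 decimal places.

Per component, 1: μ=5.25, E[X²]=60.375; 2: μ=9, E[X²]=83.25; 3: μ=3.75, E[X²]=15; 4: μ=8, E[X²]=70.6667.
E[X] = 0.25·5.25 + 0.25·9 + 0.25·3.75 + 0.25·8 = 6.5.
E[X²] = 0.25·60.375 + 0.25·83.25 + 0.25·15 + 0.25·70.6667 = 57.3229.
Var(X) = E[X²] − (E[X])² = 57.3229 − 42.25 = 15.0729.

15.0729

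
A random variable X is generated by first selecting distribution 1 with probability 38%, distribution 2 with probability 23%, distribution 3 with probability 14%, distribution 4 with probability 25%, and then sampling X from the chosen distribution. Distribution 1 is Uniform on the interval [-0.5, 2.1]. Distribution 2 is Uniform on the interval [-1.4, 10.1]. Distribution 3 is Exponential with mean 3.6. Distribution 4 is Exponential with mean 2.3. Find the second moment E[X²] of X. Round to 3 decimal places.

13.618

For each component E[X²] = Var + (mean)², giving 1: 1.20333; 2: 29.9433; 3: 25.92; 4: 10.58.
Overall E[X²] = 0.38·1.20333 + 0.23·29.9433 + 0.14·25.92 + 0.25·10.58 = 13.618.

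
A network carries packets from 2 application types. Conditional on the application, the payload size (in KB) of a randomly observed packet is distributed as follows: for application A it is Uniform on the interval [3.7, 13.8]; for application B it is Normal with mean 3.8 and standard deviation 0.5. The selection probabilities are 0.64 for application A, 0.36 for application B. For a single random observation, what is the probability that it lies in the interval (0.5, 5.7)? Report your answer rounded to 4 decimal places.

0.4867

Conditional on each application, P(0.5 < X < 5.7): A: 0.19802; B: 0.999928.
By total probability, P(0.5 < X < 5.7) = 0.64·0.19802 + 0.36·0.999928 = 0.486707.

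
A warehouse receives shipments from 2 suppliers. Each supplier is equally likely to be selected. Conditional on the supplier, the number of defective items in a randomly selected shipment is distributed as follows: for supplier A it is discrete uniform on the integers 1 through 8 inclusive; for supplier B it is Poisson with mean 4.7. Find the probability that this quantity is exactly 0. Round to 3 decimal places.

Conditional on each supplier, P(X = 0): A: 0; B: 0.00909528.
By total probability, P(X = 0) = 0.5·0 + 0.5·0.00909528 = 0.00454764.

0.005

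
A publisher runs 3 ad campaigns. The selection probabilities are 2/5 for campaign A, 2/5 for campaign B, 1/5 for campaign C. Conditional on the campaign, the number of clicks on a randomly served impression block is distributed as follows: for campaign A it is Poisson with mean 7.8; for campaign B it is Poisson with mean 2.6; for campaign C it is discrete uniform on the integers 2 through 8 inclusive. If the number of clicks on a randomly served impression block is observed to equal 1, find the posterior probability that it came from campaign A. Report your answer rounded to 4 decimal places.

Likelihoods P(X=1 | ·): A: 0.00319593; B: 0.193111; C: 0.
Posterior ∝ prior × likelihood. Numerator for A: 0.4·0.00319593 = 0.00127837.
Normalizing constant: 0.4·0.00319593 + 0.4·0.193111 + 0.2·0 = 0.0785229.
P(A | observation) = 0.00127837 / 0.0785229 = 0.0162803.

0.0163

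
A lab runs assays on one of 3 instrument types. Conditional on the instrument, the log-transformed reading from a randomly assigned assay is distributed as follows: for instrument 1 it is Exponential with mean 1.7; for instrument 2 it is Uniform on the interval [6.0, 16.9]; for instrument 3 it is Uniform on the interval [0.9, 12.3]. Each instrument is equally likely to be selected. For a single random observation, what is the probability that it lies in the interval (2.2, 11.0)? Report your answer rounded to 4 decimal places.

0.5011

Conditional on each instrument, P(2.2 < X < 11.0): 1: 0.272591; 2: 0.458716; 3: 0.77193.
By total probability, P(2.2 < X < 11.0) = 0.333333·0.272591 + 0.333333·0.458716 + 0.333333·0.77193 = 0.501079.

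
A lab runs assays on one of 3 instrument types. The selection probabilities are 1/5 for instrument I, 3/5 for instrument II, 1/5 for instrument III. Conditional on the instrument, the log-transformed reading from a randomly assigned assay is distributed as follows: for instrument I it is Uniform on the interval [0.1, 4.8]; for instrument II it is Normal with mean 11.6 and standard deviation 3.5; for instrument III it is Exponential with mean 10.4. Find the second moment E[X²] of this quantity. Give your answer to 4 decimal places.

132.9187

For each component E[X²] = Var + (mean)², giving I: 7.84333; II: 146.81; III: 216.32.
Overall E[X²] = 0.2·7.84333 + 0.6·146.81 + 0.2·216.32 = 132.919.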